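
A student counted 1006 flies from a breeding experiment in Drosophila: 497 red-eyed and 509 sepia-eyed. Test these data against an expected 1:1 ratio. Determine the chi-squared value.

0.143

The 1:1 ratio has 2 parts, so with N = 1006 the expected counts are:
  red-eyed: 1006 × 1/2 = 503
  sepia-eyed: 1006 × 1/2 = 503
χ² = Σ (O − E)² / E
  red-eyed: (497 − 503)² / 503 = 0.0716
  sepia-eyed: (509 − 503)² / 503 = 0.0716
χ² = 0.0716 + 0.0716 = 0.1432 ≈ 0.143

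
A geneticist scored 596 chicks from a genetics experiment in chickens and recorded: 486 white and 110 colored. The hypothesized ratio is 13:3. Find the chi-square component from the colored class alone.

0.027

Total ratio parts = 16. Expected numbers out of 596:
  white: 596 × 13/16 = 484.25
  colored: 596 × 3/16 = 111.75
Contribution of colored: (110 − 111.75)² / 111.75 = 0.0274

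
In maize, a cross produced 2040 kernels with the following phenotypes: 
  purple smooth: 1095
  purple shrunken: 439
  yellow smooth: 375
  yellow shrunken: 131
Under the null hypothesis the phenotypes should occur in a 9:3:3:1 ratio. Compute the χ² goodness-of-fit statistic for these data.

The 9:3:3:1 ratio has 16 parts, so with N = 2040 the expected counts are:
  purple smooth: 2040 × 9/16 = 1147.5
  purple shrunken: 2040 × 3/16 = 382.5
  yellow smooth: 2040 × 3/16 = 382.5
  yellow shrunken: 2040 × 1/16 = 127.5
χ² = Σ (O − E)² / E
  purple smooth: (1095 − 1147.5)² / 1147.5 = 2.4020
  purple shrunken: (439 − 382.5)² / 382.5 = 8.3458
  yellow smooth: (375 − 382.5)² / 382.5 = 0.1471
  yellow shrunken: (131 − 127.5)² / 127.5 = 0.0961
χ² = 2.4020 + 8.3458 + 0.1471 + 0.0961 = 10.991

10.991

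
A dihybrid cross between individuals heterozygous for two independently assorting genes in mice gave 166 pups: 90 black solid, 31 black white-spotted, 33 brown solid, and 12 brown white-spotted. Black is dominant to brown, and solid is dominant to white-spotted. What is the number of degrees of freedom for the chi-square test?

A dihybrid F₂ with independent assortment and complete dominance at both loci gives a 9:3:3:1 phenotypic ratio.
A goodness-of-fit test with 4 phenotype classes has df = 4 − 1 = 3.

3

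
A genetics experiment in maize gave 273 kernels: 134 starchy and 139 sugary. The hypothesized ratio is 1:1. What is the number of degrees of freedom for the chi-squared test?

1

A goodness-of-fit test with 2 phenotype classes has df = 2 − 1 = 1.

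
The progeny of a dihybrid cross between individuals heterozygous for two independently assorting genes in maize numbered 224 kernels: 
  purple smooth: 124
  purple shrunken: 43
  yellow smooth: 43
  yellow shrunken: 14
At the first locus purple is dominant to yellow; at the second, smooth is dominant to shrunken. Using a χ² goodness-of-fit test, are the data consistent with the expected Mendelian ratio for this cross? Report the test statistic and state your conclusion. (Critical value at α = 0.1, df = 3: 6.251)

0.079; consistent

A dihybrid F₂ with independent assortment and complete dominance at both loci gives a 9:3:3:1 phenotypic ratio.
Total ratio parts = 16. Expected numbers out of 224:
  purple smooth: 224 × 9/16 = 126
  purple shrunken: 224 × 3/16 = 42
  yellow smooth: 224 × 3/16 = 42
  yellow shrunken: 224 × 1/16 = 14
χ² = Σ (O − E)² / E
  purple smooth: (124 − 126)² / 126 = 0.0317
  purple shrunken: (43 − 42)² / 42 = 0.0238
  yellow smooth: (43 − 42)² / 42 = 0.0238
  yellow shrunken: (14 − 14)² / 14 = 0.0000
χ² = 0.0317 + 0.0238 + 0.0238 + 0.0000 = 0.0793 ≈ 0.079
Degrees of freedom = 4 − 1 = 3; critical value at α = 0.1 is 6.251.
Since 0.079 < 6.251, we fail to reject the null hypothesis — the data are consistent with the 9:3:3:1 ratio.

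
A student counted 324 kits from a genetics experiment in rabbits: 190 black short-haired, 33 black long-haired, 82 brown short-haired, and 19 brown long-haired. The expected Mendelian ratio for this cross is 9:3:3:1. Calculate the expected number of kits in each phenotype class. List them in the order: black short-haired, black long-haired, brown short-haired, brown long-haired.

Under the 9:3:3:1 hypothesis (Σ ratio = 16, N = 324):
  black short-haired: 324 × 9/16 = 182.25
  black long-haired: 324 × 3/16 = 60.75
  brown short-haired: 324 × 3/16 = 60.75
  brown long-haired: 324 × 1/16 = 20.25

182.25, 60.75, 60.75, 20.25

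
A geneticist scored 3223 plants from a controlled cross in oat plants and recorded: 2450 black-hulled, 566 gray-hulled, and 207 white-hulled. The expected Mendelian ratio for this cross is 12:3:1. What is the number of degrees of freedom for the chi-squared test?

2

A goodness-of-fit test with 3 phenotype classes has df = 3 − 1 = 2.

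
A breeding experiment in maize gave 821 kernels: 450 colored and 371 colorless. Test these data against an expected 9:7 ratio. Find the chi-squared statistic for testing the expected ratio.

Total ratio parts = 16. Expected numbers out of 821:
  colored: 821 × 9/16 = 461.8125
  colorless: 821 × 7/16 = 359.1875
χ² = Σ (O − E)² / E
  colored: (450 − 461.8125)² / 461.8125 = 0.3021
  colorless: (371 − 359.1875)² / 359.1875 = 0.3885
χ² = 0.3021 + 0.3885 = 0.6906 ≈ 0.691

0.691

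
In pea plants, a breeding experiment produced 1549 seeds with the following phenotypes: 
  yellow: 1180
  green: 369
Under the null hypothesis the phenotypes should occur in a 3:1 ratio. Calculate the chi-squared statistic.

1.147

Under the 3:1 hypothesis (Σ ratio = 4, N = 1549):
  yellow: 1549 × 3/4 = 1161.75
  green: 1549 × 1/4 = 387.25
χ² = Σ (O − E)² / E
  yellow: (1180 − 1161.75)² / 1161.75 = 0.2867
  green: (369 − 387.25)² / 387.25 = 0.8601
χ² = 0.2867 + 0.8601 = 1.1468 ≈ 1.147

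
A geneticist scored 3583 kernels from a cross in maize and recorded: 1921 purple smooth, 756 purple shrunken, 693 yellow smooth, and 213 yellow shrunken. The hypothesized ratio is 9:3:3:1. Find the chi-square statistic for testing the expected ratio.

The 9:3:3:1 ratio has 16 parts, so with N = 3583 the expected counts are:
  purple smooth: 3583 × 9/16 = 2015.4375
  purple shrunken: 3583 × 3/16 = 671.8125
  yellow smooth: 3583 × 3/16 = 671.8125
  yellow shrunken: 3583 × 1/16 = 223.9375
χ² = Σ (O − E)² / E
  purple smooth: (1921 − 2015.4375)² / 2015.4375 = 4.4251
  purple shrunken: (756 − 671.8125)² / 671.8125 = 10.5499
  yellow smooth: (693 − 671.8125)² / 671.8125 = 0.6682
  yellow shrunken: (213 − 223.9375)² / 223.9375 = 0.5342
χ² = 4.4251 + 10.5499 + 0.6682 + 0.5342 = 16.1774 ≈ 16.177

16.177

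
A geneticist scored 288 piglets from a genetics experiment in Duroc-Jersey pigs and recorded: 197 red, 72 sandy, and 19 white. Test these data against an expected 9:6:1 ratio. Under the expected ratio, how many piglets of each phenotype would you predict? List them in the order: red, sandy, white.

162, 108, 18

Under the 9:6:1 hypothesis (Σ ratio = 16, N = 288):
  red: 288 × 9/16 = 162
  sandy: 288 × 6/16 = 108
  white: 288 × 1/16 = 18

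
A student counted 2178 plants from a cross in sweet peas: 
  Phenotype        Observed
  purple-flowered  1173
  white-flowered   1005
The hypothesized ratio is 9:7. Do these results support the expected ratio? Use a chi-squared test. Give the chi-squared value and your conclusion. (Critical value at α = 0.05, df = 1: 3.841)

5.069; not consistent

Expected counts for N = 2178 under a 9:7 ratio (total parts = 16):
  purple-flowered: 2178 × 9/16 = 1225.125
  white-flowered: 2178 × 7/16 = 952.875
χ² = Σ (O − E)² / E
  purple-flowered: (1173 − 1225.125)² / 1225.125 = 2.2177
  white-flowered: (1005 − 952.875)² / 952.875 = 2.8514
χ² = 2.2177 + 2.8514 = 5.0691 ≈ 5.069
Degrees of freedom = 2 − 1 = 1; critical value at α = 0.05 is 3.841.
Since 5.069 > 3.841, we reject the null hypothesis — the data do not fit the 9:7 ratio.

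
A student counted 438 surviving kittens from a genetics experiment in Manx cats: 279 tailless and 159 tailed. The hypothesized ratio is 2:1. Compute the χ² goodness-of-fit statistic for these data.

Expected counts for N = 438 under a 2:1 ratio (total parts = 3):
  tailless: 438 × 2/3 = 292
  tailed: 438 × 1/3 = 146
χ² = Σ (O − E)² / E
  tailless: (279 − 292)² / 292 = 0.5788
  tailed: (159 − 146)² / 146 = 1.1575
χ² = 0.5788 + 1.1575 = 1.7363 ≈ 1.736

1.736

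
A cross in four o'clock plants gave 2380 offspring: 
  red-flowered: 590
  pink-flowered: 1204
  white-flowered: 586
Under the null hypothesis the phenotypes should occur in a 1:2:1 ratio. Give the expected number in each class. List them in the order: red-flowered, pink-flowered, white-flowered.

Under the 1:2:1 hypothesis (Σ ratio = 4, N = 2380):
  red-flowered: 2380 × 1/4 = 595
  pink-flowered: 2380 × 2/4 = 1190
  white-flowered: 2380 × 1/4 = 595

595, 1190, 595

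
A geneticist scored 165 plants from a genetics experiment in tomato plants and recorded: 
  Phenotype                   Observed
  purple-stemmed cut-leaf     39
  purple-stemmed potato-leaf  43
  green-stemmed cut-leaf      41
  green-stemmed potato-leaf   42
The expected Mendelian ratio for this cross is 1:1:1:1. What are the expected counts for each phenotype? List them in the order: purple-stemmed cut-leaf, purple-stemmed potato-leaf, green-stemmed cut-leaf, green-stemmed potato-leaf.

The 1:1:1:1 ratio has 4 parts, so with N = 165 the expected counts are:
  purple-stemmed cut-leaf: 165 × 1/4 = 41.25
  purple-stemmed potato-leaf: 165 × 1/4 = 41.25
  green-stemmed cut-leaf: 165 × 1/4 = 41.25
  green-stemmed potato-leaf: 165 × 1/4 = 41.25

41.25, 41.25, 41.25, 41.25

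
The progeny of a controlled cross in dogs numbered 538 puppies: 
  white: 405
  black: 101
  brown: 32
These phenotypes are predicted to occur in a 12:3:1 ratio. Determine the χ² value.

0.084

Under the 12:3:1 hypothesis (Σ ratio = 16, N = 538):
  white: 538 × 12/16 = 403.5
  black: 538 × 3/16 = 100.875
  brown: 538 × 1/16 = 33.625
χ² = Σ (O − E)² / E
  white: (405 − 403.5)² / 403.5 = 0.0056
  black: (101 − 100.875)² / 100.875 = 0.0002
  brown: (32 − 33.625)² / 33.625 = 0.0785
χ² = 0.0056 + 0.0002 + 0.0785 = 0.0843 ≈ 0.084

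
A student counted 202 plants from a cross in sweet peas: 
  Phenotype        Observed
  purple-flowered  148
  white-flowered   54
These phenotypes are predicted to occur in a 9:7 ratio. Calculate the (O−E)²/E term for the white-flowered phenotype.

13.371

Under the 9:7 hypothesis (Σ ratio = 16, N = 202):
  purple-flowered: 202 × 9/16 = 113.625
  white-flowered: 202 × 7/16 = 88.375
Contribution of white-flowered: (54 − 88.375)² / 88.375 = 13.3708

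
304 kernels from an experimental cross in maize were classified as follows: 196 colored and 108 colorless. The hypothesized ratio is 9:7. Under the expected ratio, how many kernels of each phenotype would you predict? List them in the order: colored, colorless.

171, 133

Expected counts for N = 304 under a 9:7 ratio (total parts = 16):
  colored: 304 × 9/16 = 171
  colorless: 304 × 7/16 = 133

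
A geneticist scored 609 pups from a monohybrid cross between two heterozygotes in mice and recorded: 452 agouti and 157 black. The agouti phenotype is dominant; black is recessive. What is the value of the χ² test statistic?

For a monohybrid cross between heterozygotes with complete dominance, the expected phenotypic ratio is 3:1.
The 3:1 ratio has 4 parts, so with N = 609 the expected counts are:
  agouti: 609 × 3/4 = 456.75
  black: 609 × 1/4 = 152.25
χ² = Σ (O − E)² / E
  agouti: (452 − 456.75)² / 456.75 = 0.0494
  black: (157 − 152.25)² / 152.25 = 0.1482
χ² = 0.0494 + 0.1482 = 0.1976 ≈ 0.198

0.198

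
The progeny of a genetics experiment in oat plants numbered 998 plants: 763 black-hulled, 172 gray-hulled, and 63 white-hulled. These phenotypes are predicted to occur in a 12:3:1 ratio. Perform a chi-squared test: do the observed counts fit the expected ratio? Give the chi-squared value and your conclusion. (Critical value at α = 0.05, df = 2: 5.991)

1.510; consistent

Total ratio parts = 16. Expected numbers out of 998:
  black-hulled: 998 × 12/16 = 748.5
  gray-hulled: 998 × 3/16 = 187.125
  white-hulled: 998 × 1/16 = 62.375
χ² = Σ (O − E)² / E
  black-hulled: (763 − 748.5)² / 748.5 = 0.2809
  gray-hulled: (172 − 187.125)² / 187.125 = 1.2225
  white-hulled: (63 − 62.375)² / 62.375 = 0.0063
χ² = 0.2809 + 1.2225 + 0.0063 = 1.5097 ≈ 1.510
Degrees of freedom = 3 − 1 = 2; critical value at α = 0.05 is 5.991.
Since 1.510 < 5.991, we fail to reject the null hypothesis — the data are consistent with the 12:3:1 ratio.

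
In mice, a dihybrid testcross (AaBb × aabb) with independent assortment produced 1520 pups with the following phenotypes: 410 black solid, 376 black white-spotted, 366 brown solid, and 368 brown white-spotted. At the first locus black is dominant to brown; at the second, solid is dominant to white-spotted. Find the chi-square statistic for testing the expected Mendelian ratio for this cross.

3.305

A dihybrid testcross with independent assortment gives a 1:1:1:1 ratio.
Total ratio parts = 4. Expected numbers out of 1520:
  black solid: 1520 × 1/4 = 380
  black white-spotted: 1520 × 1/4 = 380
  brown solid: 1520 × 1/4 = 380
  brown white-spotted: 1520 × 1/4 = 380
χ² = Σ (O − E)² / E
  black solid: (410 − 380)² / 380 = 2.3684
  black white-spotted: (376 − 380)² / 380 = 0.0421
  brown solid: (366 − 380)² / 380 = 0.5158
  brown white-spotted: (368 − 380)² / 380 = 0.3789
χ² = 2.3684 + 0.0421 + 0.5158 + 0.3789 = 3.3052 ≈ 3.305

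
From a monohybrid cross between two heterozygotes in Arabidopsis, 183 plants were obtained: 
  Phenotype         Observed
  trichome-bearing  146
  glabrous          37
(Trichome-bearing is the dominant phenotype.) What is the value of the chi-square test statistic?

For a monohybrid cross between heterozygotes with complete dominance, the expected phenotypic ratio is 3:1.
Expected counts for N = 183 under a 3:1 ratio (total parts = 4):
  trichome-bearing: 183 × 3/4 = 137.25
  glabrous: 183 × 1/4 = 45.75
χ² = Σ (O − E)² / E
  trichome-bearing: (146 − 137.25)² / 137.25 = 0.5578
  glabrous: (37 − 45.75)² / 45.75 = 1.6735
χ² = 0.5578 + 1.6735 = 2.2313 ≈ 2.231

2.231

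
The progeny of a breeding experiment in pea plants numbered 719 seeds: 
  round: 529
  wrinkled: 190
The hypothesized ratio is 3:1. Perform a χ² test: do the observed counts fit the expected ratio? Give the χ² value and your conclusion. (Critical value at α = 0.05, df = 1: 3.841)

The 3:1 ratio has 4 parts, so with N = 719 the expected counts are:
  round: 719 × 3/4 = 539.25
  wrinkled: 719 × 1/4 = 179.75
χ² = Σ (O − E)² / E
  round: (529 − 539.25)² / 539.25 = 0.1948
  wrinkled: (190 − 179.75)² / 179.75 = 0.5845
χ² = 0.1948 + 0.5845 = 0.7793 ≈ 0.779
Degrees of freedom = 2 − 1 = 1; critical value at α = 0.05 is 3.841.
Since 0.779 < 3.841, we fail to reject the null hypothesis — the data are consistent with the 3:1 ratio.

0.779; consistent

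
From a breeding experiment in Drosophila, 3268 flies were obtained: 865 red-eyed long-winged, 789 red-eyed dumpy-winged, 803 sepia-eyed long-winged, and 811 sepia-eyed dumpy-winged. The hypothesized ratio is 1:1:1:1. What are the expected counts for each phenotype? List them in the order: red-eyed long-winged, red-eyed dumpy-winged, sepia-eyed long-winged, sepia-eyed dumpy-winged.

Expected counts for N = 3268 under a 1:1:1:1 ratio (total parts = 4):
  red-eyed long-winged: 3268 × 1/4 = 817
  red-eyed dumpy-winged: 3268 × 1/4 = 817
  sepia-eyed long-winged: 3268 × 1/4 = 817
  sepia-eyed dumpy-winged: 3268 × 1/4 = 817

817, 817, 817, 817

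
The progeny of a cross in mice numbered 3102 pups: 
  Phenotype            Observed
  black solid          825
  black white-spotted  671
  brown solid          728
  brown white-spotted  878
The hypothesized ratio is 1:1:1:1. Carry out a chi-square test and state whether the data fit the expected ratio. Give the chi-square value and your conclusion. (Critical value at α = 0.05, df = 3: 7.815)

33.698; not consistent

Expected counts for N = 3102 under a 1:1:1:1 ratio (total parts = 4):
  black solid: 3102 × 1/4 = 775.5
  black white-spotted: 3102 × 1/4 = 775.5
  brown solid: 3102 × 1/4 = 775.5
  brown white-spotted: 3102 × 1/4 = 775.5
χ² = Σ (O − E)² / E
  black solid: (825 − 775.5)² / 775.5 = 3.1596
  black white-spotted: (671 − 775.5)² / 775.5 = 14.0816
  brown solid: (728 − 775.5)² / 775.5 = 2.9094
  brown white-spotted: (878 − 775.5)² / 775.5 = 13.5477
χ² = 3.1596 + 14.0816 + 2.9094 + 13.5477 = 33.6983 ≈ 33.698
Degrees of freedom = 4 − 1 = 3; critical value at α = 0.05 is 7.815.
Since 33.698 > 7.815, we reject the null hypothesis — the data do not fit the 1:1:1:1 ratio.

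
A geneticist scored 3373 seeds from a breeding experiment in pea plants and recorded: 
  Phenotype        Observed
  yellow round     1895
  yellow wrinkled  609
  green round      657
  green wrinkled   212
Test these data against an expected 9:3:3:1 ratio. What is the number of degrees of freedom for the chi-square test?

3

A goodness-of-fit test with 4 phenotype classes has df = 4 − 1 = 3.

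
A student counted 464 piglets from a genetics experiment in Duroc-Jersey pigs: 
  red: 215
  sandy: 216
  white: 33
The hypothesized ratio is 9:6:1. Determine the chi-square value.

Expected counts for N = 464 under a 9:6:1 ratio (total parts = 16):
  red: 464 × 9/16 = 261
  sandy: 464 × 6/16 = 174
  white: 464 × 1/16 = 29
χ² = Σ (O − E)² / E
  red: (215 − 261)² / 261 = 8.1073
  sandy: (216 − 174)² / 174 = 10.1379
  white: (33 − 29)² / 29 = 0.5517
χ² = 8.1073 + 10.1379 + 0.5517 = 18.7969 ≈ 18.797

18.797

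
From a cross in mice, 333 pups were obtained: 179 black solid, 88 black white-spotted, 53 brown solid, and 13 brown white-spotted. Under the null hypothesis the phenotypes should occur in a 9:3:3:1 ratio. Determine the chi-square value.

15.194

Under the 9:3:3:1 hypothesis (Σ ratio = 16, N = 333):
  black solid: 333 × 9/16 = 187.3125
  black white-spotted: 333 × 3/16 = 62.4375
  brown solid: 333 × 3/16 = 62.4375
  brown white-spotted: 333 × 1/16 = 20.8125
χ² = Σ (O − E)² / E
  black solid: (179 − 187.3125)² / 187.3125 = 0.3689
  black white-spotted: (88 − 62.4375)² / 62.4375 = 10.4655
  brown solid: (53 − 62.4375)² / 62.4375 = 1.4265
  brown white-spotted: (13 − 20.8125)² / 20.8125 = 2.9326
χ² = 0.3689 + 10.4655 + 1.4265 + 2.9326 = 15.1935 ≈ 15.194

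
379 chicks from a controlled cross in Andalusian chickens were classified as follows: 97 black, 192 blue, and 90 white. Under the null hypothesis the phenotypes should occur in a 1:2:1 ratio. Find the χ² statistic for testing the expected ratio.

0.325

Expected counts for N = 379 under a 1:2:1 ratio (total parts = 4):
  black: 379 × 1/4 = 94.75
  blue: 379 × 2/4 = 189.5
  white: 379 × 1/4 = 94.75
χ² = Σ (O − E)² / E
  black: (97 − 94.75)² / 94.75 = 0.0534
  blue: (192 − 189.5)² / 189.5 = 0.0330
  white: (90 − 94.75)² / 94.75 = 0.2381
χ² = 0.0534 + 0.0330 + 0.2381 = 0.3245 ≈ 0.325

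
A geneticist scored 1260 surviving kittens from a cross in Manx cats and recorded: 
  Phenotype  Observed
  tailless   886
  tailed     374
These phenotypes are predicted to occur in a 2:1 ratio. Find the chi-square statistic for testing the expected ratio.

7.557

Under the 2:1 hypothesis (Σ ratio = 3, N = 1260):
  tailless: 1260 × 2/3 = 840
  tailed: 1260 × 1/3 = 420
χ² = Σ (O − E)² / E
  tailless: (886 − 840)² / 840 = 2.5190
  tailed: (374 − 420)² / 420 = 5.0381
χ² = 2.5190 + 5.0381 = 7.5571 ≈ 7.557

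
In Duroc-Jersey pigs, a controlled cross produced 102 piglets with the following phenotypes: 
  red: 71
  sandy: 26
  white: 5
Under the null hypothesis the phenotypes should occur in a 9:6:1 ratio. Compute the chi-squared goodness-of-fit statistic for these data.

7.455

Expected counts for N = 102 under a 9:6:1 ratio (total parts = 16):
  red: 102 × 9/16 = 57.375
  sandy: 102 × 6/16 = 38.25
  white: 102 × 1/16 = 6.375
χ² = Σ (O − E)² / E
  red: (71 − 57.375)² / 57.375 = 3.2356
  sandy: (26 − 38.25)² / 38.25 = 3.9232
  white: (5 − 6.375)² / 6.375 = 0.2966
χ² = 3.2356 + 3.9232 + 0.2966 = 7.4554 ≈ 7.455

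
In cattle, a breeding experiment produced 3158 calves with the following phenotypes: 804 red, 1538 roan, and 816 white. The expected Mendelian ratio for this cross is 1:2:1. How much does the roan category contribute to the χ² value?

1.065

Expected counts for N = 3158 under a 1:2:1 ratio (total parts = 4):
  red: 3158 × 1/4 = 789.5
  roan: 3158 × 2/4 = 1579
  white: 3158 × 1/4 = 789.5
Contribution of roan: (1538 − 1579)² / 1579 = 1.0646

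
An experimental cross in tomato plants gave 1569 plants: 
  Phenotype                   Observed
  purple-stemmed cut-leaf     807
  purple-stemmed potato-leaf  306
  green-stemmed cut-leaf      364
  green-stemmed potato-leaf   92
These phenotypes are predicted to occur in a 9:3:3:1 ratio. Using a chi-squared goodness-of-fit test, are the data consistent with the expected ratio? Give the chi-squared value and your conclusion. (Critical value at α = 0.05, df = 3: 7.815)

Total ratio parts = 16. Expected numbers out of 1569:
  purple-stemmed cut-leaf: 1569 × 9/16 = 882.5625
  purple-stemmed potato-leaf: 1569 × 3/16 = 294.1875
  green-stemmed cut-leaf: 1569 × 3/16 = 294.1875
  green-stemmed potato-leaf: 1569 × 1/16 = 98.0625
χ² = Σ (O − E)² / E
  purple-stemmed cut-leaf: (807 − 882.5625)² / 882.5625 = 6.4694
  purple-stemmed potato-leaf: (306 − 294.1875)² / 294.1875 = 0.4743
  green-stemmed cut-leaf: (364 − 294.1875)² / 294.1875 = 16.5669
  green-stemmed potato-leaf: (92 − 98.0625)² / 98.0625 = 0.3748
χ² = 6.4694 + 0.4743 + 16.5669 + 0.3748 = 23.8854 ≈ 23.885
Degrees of freedom = 4 − 1 = 3; critical value at α = 0.05 is 7.815.
Since 23.885 > 7.815, we reject the null hypothesis — the data do not fit the 9:3:3:1 ratio.

23.885; not consistent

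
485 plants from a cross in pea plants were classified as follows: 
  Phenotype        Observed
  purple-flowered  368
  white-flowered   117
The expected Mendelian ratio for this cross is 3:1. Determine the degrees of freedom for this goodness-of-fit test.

A goodness-of-fit test with 2 phenotype classes has df = 2 − 1 = 1.

1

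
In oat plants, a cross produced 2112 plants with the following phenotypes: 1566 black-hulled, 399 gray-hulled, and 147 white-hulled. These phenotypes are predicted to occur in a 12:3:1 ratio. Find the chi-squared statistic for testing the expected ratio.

1.932

Expected counts for N = 2112 under a 12:3:1 ratio (total parts = 16):
  black-hulled: 2112 × 12/16 = 1584
  gray-hulled: 2112 × 3/16 = 396
  white-hulled: 2112 × 1/16 = 132
χ² = Σ (O − E)² / E
  black-hulled: (1566 − 1584)² / 1584 = 0.2045
  gray-hulled: (399 − 396)² / 396 = 0.0227
  white-hulled: (147 − 132)² / 132 = 1.7045
χ² = 0.2045 + 0.0227 + 1.7045 = 1.9317 ≈ 1.932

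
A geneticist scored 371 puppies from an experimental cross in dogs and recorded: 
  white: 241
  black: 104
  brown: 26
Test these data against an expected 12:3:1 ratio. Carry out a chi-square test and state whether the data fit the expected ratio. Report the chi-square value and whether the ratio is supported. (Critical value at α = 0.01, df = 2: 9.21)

22.376; not consistent

Expected counts for N = 371 under a 12:3:1 ratio (total parts = 16):
  white: 371 × 12/16 = 278.25
  black: 371 × 3/16 = 69.5625
  brown: 371 × 1/16 = 23.1875
χ² = Σ (O − E)² / E
  white: (241 − 278.25)² / 278.25 = 4.9867
  black: (104 − 69.5625)² / 69.5625 = 17.0486
  brown: (26 − 23.1875)² / 23.1875 = 0.3411
χ² = 4.9867 + 17.0486 + 0.3411 = 22.3764 ≈ 22.376
Degrees of freedom = 3 − 1 = 2; critical value at α = 0.01 is 9.21.
Since 22.376 > 9.21, we reject the null hypothesis — the data do not fit the 12:3:1 ratio.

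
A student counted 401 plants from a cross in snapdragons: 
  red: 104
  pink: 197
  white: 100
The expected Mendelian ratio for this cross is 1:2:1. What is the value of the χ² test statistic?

0.202

Total ratio parts = 4. Expected numbers out of 401:
  red: 401 × 1/4 = 100.25
  pink: 401 × 2/4 = 200.5
  white: 401 × 1/4 = 100.25
χ² = Σ (O − E)² / E
  red: (104 − 100.25)² / 100.25 = 0.1403
  pink: (197 − 200.5)² / 200.5 = 0.0611
  white: (100 − 100.25)² / 100.25 = 0.0006
χ² = 0.1403 + 0.0611 + 0.0006 = 0.202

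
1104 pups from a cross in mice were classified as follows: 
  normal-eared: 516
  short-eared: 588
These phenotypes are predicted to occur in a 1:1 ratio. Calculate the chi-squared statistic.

Expected counts for N = 1104 under a 1:1 ratio (total parts = 2):
  normal-eared: 1104 × 1/2 = 552
  short-eared: 1104 × 1/2 = 552
χ² = Σ (O − E)² / E
  normal-eared: (516 − 552)² / 552 = 2.3478
  short-eared: (588 − 552)² / 552 = 2.3478
χ² = 2.3478 + 2.3478 = 4.6956 ≈ 4.696

4.696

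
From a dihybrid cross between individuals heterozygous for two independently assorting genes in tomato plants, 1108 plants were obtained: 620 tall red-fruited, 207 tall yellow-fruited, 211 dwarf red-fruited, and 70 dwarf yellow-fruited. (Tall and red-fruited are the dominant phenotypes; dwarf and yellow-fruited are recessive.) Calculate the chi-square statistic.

A dihybrid F₂ with independent assortment and complete dominance at both loci gives a 9:3:3:1 phenotypic ratio.
Under the 9:3:3:1 hypothesis (Σ ratio = 16, N = 1108):
  tall red-fruited: 1108 × 9/16 = 623.25
  tall yellow-fruited: 1108 × 3/16 = 207.75
  dwarf red-fruited: 1108 × 3/16 = 207.75
  dwarf yellow-fruited: 1108 × 1/16 = 69.25
χ² = Σ (O − E)² / E
  tall red-fruited: (620 − 623.25)² / 623.25 = 0.0169
  tall yellow-fruited: (207 − 207.75)² / 207.75 = 0.0027
  dwarf red-fruited: (211 − 207.75)² / 207.75 = 0.0508
  dwarf yellow-fruited: (70 − 69.25)² / 69.25 = 0.0081
χ² = 0.0169 + 0.0027 + 0.0508 + 0.0081 = 0.0785 ≈ 0.079

0.079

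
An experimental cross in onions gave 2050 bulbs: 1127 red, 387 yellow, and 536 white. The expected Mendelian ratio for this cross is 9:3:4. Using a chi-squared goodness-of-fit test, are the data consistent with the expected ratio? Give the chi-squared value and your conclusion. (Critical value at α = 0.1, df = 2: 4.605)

Total ratio parts = 16. Expected numbers out of 2050:
  red: 2050 × 9/16 = 1153.125
  yellow: 2050 × 3/16 = 384.375
  white: 2050 × 4/16 = 512.5
χ² = Σ (O − E)² / E
  red: (1127 − 1153.125)² / 1153.125 = 0.5919
  yellow: (387 − 384.375)² / 384.375 = 0.0179
  white: (536 − 512.5)² / 512.5 = 1.0776
χ² = 0.5919 + 0.0179 + 1.0776 = 1.6874 ≈ 1.687
Degrees of freedom = 3 − 1 = 2; critical value at α = 0.1 is 4.605.
Since 1.687 < 4.605, we fail to reject the null hypothesis — the data are consistent with the 9:3:4 ratio.

1.687; consistent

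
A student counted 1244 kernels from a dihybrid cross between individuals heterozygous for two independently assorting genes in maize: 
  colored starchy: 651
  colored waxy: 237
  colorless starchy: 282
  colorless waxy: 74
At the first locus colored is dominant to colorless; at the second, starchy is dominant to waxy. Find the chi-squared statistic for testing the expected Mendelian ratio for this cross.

A dihybrid F₂ with independent assortment and complete dominance at both loci gives a 9:3:3:1 phenotypic ratio.
Total ratio parts = 16. Expected numbers out of 1244:
  colored starchy: 1244 × 9/16 = 699.75
  colored waxy: 1244 × 3/16 = 233.25
  colorless starchy: 1244 × 3/16 = 233.25
  colorless waxy: 1244 × 1/16 = 77.75
χ² = Σ (O − E)² / E
  colored starchy: (651 − 699.75)² / 699.75 = 3.3963
  colored waxy: (237 − 233.25)² / 233.25 = 0.0603
  colorless starchy: (282 − 233.25)² / 233.25 = 10.1889
  colorless waxy: (74 − 77.75)² / 77.75 = 0.1809
χ² = 3.3963 + 0.0603 + 10.1889 + 0.1809 = 13.8264 ≈ 13.826

13.826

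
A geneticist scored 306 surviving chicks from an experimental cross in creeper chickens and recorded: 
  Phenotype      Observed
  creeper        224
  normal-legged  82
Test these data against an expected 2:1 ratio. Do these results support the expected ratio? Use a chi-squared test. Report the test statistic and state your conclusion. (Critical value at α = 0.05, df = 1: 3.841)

5.882; not consistent

The 2:1 ratio has 3 parts, so with N = 306 the expected counts are:
  creeper: 306 × 2/3 = 204
  normal-legged: 306 × 1/3 = 102
χ² = Σ (O − E)² / E
  creeper: (224 − 204)² / 204 = 1.9608
  normal-legged: (82 − 102)² / 102 = 3.9216
χ² = 1.9608 + 3.9216 = 5.8824 ≈ 5.882
Degrees of freedom = 2 − 1 = 1; critical value at α = 0.05 is 3.841.
Since 5.882 > 3.841, we reject the null hypothesis — the data do not fit the 2:1 ratio.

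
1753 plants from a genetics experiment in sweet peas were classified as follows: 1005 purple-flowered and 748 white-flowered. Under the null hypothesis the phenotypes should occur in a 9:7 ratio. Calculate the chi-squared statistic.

Total ratio parts = 16. Expected numbers out of 1753:
  purple-flowered: 1753 × 9/16 = 986.0625
  white-flowered: 1753 × 7/16 = 766.9375
χ² = Σ (O − E)² / E
  purple-flowered: (1005 − 986.0625)² / 986.0625 = 0.3637
  white-flowered: (748 − 766.9375)² / 766.9375 = 0.4676
χ² = 0.3637 + 0.4676 = 0.8313 ≈ 0.831

0.831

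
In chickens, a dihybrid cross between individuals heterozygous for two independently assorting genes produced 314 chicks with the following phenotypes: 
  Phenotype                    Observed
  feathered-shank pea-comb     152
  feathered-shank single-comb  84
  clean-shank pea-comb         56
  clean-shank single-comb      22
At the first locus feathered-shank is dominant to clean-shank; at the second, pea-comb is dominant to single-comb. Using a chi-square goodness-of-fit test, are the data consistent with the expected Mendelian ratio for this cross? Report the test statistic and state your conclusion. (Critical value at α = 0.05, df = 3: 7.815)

14.583; not consistent

A dihybrid F₂ with independent assortment and complete dominance at both loci gives a 9:3:3:1 phenotypic ratio.
The 9:3:3:1 ratio has 16 parts, so with N = 314 the expected counts are:
  feathered-shank pea-comb: 314 × 9/16 = 176.625
  feathered-shank single-comb: 314 × 3/16 = 58.875
  clean-shank pea-comb: 314 × 3/16 = 58.875
  clean-shank single-comb: 314 × 1/16 = 19.625
χ² = Σ (O − E)² / E
  feathered-shank pea-comb: (152 − 176.625)² / 176.625 = 3.4332
  feathered-shank single-comb: (84 − 58.875)² / 58.875 = 10.7221
  clean-shank pea-comb: (56 − 58.875)² / 58.875 = 0.1404
  clean-shank single-comb: (22 − 19.625)² / 19.625 = 0.2874
χ² = 3.4332 + 10.7221 + 0.1404 + 0.2874 = 14.5831 ≈ 14.583
Degrees of freedom = 4 − 1 = 3; critical value at α = 0.05 is 7.815.
Since 14.583 > 7.815, we reject the null hypothesis — the data do not fit the 9:3:3:1 ratio.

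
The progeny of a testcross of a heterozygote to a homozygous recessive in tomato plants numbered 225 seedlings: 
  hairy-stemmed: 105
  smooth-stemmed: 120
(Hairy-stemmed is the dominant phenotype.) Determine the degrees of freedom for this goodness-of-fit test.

1

A testcross of a heterozygote (Aa × aa) gives a 1:1 phenotypic ratio.
A goodness-of-fit test with 2 phenotype classes has df = 2 − 1 = 1.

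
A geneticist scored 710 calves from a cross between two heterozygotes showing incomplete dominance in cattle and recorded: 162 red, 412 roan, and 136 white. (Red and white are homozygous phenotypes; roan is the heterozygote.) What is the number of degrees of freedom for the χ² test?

With incomplete dominance, a heterozygote × heterozygote cross gives a 1:2:1 phenotypic ratio.
A goodness-of-fit test with 3 phenotype classes has df = 3 − 1 = 2.

2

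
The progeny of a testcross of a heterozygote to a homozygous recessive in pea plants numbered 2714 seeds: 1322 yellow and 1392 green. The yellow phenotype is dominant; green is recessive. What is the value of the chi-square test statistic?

1.805

A testcross of a heterozygote (Aa × aa) gives a 1:1 phenotypic ratio.
Expected counts for N = 2714 under a 1:1 ratio (total parts = 2):
  yellow: 2714 × 1/2 = 1357
  green: 2714 × 1/2 = 1357
χ² = Σ (O − E)² / E
  yellow: (1322 − 1357)² / 1357 = 0.9027
  green: (1392 − 1357)² / 1357 = 0.9027
χ² = 0.9027 + 0.9027 = 1.8054 ≈ 1.805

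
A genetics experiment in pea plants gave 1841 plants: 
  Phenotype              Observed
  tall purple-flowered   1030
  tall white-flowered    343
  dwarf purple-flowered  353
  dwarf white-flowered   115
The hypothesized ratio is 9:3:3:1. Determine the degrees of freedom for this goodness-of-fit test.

A goodness-of-fit test with 4 phenotype classes has df = 4 − 1 = 3.

3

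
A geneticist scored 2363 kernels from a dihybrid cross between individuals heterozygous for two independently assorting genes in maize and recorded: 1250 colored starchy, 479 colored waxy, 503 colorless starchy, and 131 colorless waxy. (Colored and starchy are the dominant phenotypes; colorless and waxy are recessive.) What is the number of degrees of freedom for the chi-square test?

3

A dihybrid F₂ with independent assortment and complete dominance at both loci gives a 9:3:3:1 phenotypic ratio.
A goodness-of-fit test with 4 phenotype classes has df = 4 − 1 = 3.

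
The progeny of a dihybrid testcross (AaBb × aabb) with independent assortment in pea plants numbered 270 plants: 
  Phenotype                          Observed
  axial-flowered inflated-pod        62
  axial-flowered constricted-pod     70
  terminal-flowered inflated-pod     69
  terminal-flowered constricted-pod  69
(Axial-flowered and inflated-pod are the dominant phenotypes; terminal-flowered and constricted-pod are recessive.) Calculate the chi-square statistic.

0.607

A dihybrid testcross with independent assortment gives a 1:1:1:1 ratio.
The 1:1:1:1 ratio has 4 parts, so with N = 270 the expected counts are:
  axial-flowered inflated-pod: 270 × 1/4 = 67.5
  axial-flowered constricted-pod: 270 × 1/4 = 67.5
  terminal-flowered inflated-pod: 270 × 1/4 = 67.5
  terminal-flowered constricted-pod: 270 × 1/4 = 67.5
χ² = Σ (O − E)² / E
  axial-flowered inflated-pod: (62 − 67.5)² / 67.5 = 0.4481
  axial-flowered constricted-pod: (70 − 67.5)² / 67.5 = 0.0926
  terminal-flowered inflated-pod: (69 − 67.5)² / 67.5 = 0.0333
  terminal-flowered constricted-pod: (69 − 67.5)² / 67.5 = 0.0333
χ² = 0.4481 + 0.0926 + 0.0333 + 0.0333 = 0.6073 ≈ 0.607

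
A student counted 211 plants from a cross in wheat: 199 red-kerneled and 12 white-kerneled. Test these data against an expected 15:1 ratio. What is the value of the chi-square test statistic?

Total ratio parts = 16. Expected numbers out of 211:
  red-kerneled: 211 × 15/16 = 197.8125
  white-kerneled: 211 × 1/16 = 13.1875
χ² = Σ (O − E)² / E
  red-kerneled: (199 − 197.8125)² / 197.8125 = 0.0071
  white-kerneled: (12 − 13.1875)² / 13.1875 = 0.1069
χ² = 0.0071 + 0.1069 = 0.114

0.114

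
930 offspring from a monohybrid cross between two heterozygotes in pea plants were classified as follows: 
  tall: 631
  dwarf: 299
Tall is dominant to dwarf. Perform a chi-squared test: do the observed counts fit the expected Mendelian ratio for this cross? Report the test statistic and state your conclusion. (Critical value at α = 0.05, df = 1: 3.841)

For a monohybrid cross between heterozygotes with complete dominance, the expected phenotypic ratio is 3:1.
Under the 3:1 hypothesis (Σ ratio = 4, N = 930):
  tall: 930 × 3/4 = 697.5
  dwarf: 930 × 1/4 = 232.5
χ² = Σ (O − E)² / E
  tall: (631 − 697.5)² / 697.5 = 6.3401
  dwarf: (299 − 232.5)² / 232.5 = 19.0204
χ² = 6.3401 + 19.0204 = 25.3605 ≈ 25.361
Degrees of freedom = 2 − 1 = 1; critical value at α = 0.05 is 3.841.
Since 25.361 > 3.841, we reject the null hypothesis — the data do not fit the 3:1 ratio.

25.361; not consistent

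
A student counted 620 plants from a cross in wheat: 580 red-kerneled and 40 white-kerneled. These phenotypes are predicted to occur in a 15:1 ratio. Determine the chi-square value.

0.043

Total ratio parts = 16. Expected numbers out of 620:
  red-kerneled: 620 × 15/16 = 581.25
  white-kerneled: 620 × 1/16 = 38.75
χ² = Σ (O − E)² / E
  red-kerneled: (580 − 581.25)² / 581.25 = 0.0027
  white-kerneled: (40 − 38.75)² / 38.75 = 0.0403
χ² = 0.0027 + 0.0403 = 0.043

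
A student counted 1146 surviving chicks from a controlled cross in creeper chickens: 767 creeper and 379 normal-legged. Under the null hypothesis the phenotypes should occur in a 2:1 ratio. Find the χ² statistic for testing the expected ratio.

Under the 2:1 hypothesis (Σ ratio = 3, N = 1146):
  creeper: 1146 × 2/3 = 764
  normal-legged: 1146 × 1/3 = 382
χ² = Σ (O − E)² / E
  creeper: (767 − 764)² / 764 = 0.0118
  normal-legged: (379 − 382)² / 382 = 0.0236
χ² = 0.0118 + 0.0236 = 0.0354 ≈ 0.035

0.035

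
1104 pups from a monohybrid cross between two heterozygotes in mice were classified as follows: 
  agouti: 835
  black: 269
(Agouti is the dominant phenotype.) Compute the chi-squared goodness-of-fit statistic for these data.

For a monohybrid cross between heterozygotes with complete dominance, the expected phenotypic ratio is 3:1.
The 3:1 ratio has 4 parts, so with N = 1104 the expected counts are:
  agouti: 1104 × 3/4 = 828
  black: 1104 × 1/4 = 276
χ² = Σ (O − E)² / E
  agouti: (835 − 828)² / 828 = 0.0592
  black: (269 − 276)² / 276 = 0.1775
χ² = 0.0592 + 0.1775 = 0.2367 ≈ 0.237

0.237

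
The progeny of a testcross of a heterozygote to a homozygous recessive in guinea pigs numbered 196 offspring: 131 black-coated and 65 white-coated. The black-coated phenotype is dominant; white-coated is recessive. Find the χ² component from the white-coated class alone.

A testcross of a heterozygote (Aa × aa) gives a 1:1 phenotypic ratio.
Expected counts for N = 196 under a 1:1 ratio (total parts = 2):
  black-coated: 196 × 1/2 = 98
  white-coated: 196 × 1/2 = 98
Contribution of white-coated: (65 − 98)² / 98 = 11.1122

11.112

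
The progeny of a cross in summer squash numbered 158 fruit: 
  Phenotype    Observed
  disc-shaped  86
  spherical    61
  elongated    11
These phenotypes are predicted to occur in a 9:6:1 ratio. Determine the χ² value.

0.273

Under the 9:6:1 hypothesis (Σ ratio = 16, N = 158):
  disc-shaped: 158 × 9/16 = 88.875
  spherical: 158 × 6/16 = 59.25
  elongated: 158 × 1/16 = 9.875
χ² = Σ (O − E)² / E
  disc-shaped: (86 − 88.875)² / 88.875 = 0.0930
  spherical: (61 − 59.25)² / 59.25 = 0.0517
  elongated: (11 − 9.875)² / 9.875 = 0.1282
χ² = 0.0930 + 0.0517 + 0.1282 = 0.2729 ≈ 0.273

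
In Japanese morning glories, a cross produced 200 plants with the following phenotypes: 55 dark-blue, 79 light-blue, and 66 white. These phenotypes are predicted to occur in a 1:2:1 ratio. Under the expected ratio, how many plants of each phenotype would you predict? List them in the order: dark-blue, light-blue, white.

The 1:2:1 ratio has 4 parts, so with N = 200 the expected counts are:
  dark-blue: 200 × 1/4 = 50
  light-blue: 200 × 2/4 = 100
  white: 200 × 1/4 = 50

50, 100, 50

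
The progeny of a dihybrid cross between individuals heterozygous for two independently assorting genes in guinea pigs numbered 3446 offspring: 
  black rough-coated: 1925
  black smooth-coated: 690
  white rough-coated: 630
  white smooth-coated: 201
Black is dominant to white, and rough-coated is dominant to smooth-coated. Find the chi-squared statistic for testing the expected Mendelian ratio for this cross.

A dihybrid F₂ with independent assortment and complete dominance at both loci gives a 9:3:3:1 phenotypic ratio.
Expected counts for N = 3446 under a 9:3:3:1 ratio (total parts = 16):
  black rough-coated: 3446 × 9/16 = 1938.375
  black smooth-coated: 3446 × 3/16 = 646.125
  white rough-coated: 3446 × 3/16 = 646.125
  white smooth-coated: 3446 × 1/16 = 215.375
χ² = Σ (O − E)² / E
  black rough-coated: (1925 − 1938.375)² / 1938.375 = 0.0923
  black smooth-coated: (690 − 646.125)² / 646.125 = 2.9793
  white rough-coated: (630 − 646.125)² / 646.125 = 0.4024
  white smooth-coated: (201 − 215.375)² / 215.375 = 0.9594
χ² = 0.0923 + 2.9793 + 0.4024 + 0.9594 = 4.4334 ≈ 4.433

4.433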